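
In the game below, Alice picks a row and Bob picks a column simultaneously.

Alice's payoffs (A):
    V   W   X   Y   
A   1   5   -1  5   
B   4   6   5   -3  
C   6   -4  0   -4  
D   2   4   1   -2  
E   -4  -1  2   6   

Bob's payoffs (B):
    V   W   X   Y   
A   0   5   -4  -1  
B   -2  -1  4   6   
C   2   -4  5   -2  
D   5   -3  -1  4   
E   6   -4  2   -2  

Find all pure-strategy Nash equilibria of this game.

None

Check mutual best responses: a cell is a NE iff neither player can gain by unilaterally deviating.
Alice's best responses — vs V: C (payoff 6); vs W: B (payoff 6); vs X: B (payoff 5); vs Y: E (payoff 6).
Bob's best responses — vs A: W (payoff 5); vs B: Y (payoff 6); vs C: X (payoff 5); vs D: V (payoff 5); vs E: V (payoff 6).
No cell has both players best-responding. For instance, Alice's best reply to Y is E, but against E Bob prefers V over Y.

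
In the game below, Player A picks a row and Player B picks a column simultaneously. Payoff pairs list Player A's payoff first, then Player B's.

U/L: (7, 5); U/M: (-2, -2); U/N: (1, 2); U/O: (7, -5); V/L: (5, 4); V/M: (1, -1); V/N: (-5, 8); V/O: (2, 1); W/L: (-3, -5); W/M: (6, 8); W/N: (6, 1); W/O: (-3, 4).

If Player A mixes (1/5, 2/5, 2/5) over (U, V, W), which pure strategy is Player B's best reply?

Compute Player B's expected payoff from each pure strategy against the given mix.
L: (1/5)·5 + (2/5)·4 + (2/5)·(-5) = 3/5
M: (1/5)·(-2) + (2/5)·(-1) + (2/5)·8 = 12/5
N: (1/5)·2 + (2/5)·8 + (2/5)·1 = 4
O: (1/5)·(-5) + (2/5)·1 + (2/5)·4 = 1
Highest expected payoff is 4, from N.

N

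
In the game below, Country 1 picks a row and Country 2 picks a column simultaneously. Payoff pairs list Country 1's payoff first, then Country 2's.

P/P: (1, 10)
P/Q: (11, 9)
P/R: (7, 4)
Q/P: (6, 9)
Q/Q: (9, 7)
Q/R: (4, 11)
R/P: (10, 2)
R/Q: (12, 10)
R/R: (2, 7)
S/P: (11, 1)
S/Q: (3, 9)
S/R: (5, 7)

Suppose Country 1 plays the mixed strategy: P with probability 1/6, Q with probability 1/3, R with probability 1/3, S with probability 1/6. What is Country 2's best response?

Q

Country 2's best reply maximizes expected payoff against the mix.
P: (1/6)·10 + (1/3)·9 + (1/3)·2 + (1/6)·1 = 11/2
Q: (1/6)·9 + (1/3)·7 + (1/3)·10 + (1/6)·9 = 26/3
R: (1/6)·4 + (1/3)·11 + (1/3)·7 + (1/6)·7 = 47/6
Highest expected payoff is 26/3, from Q.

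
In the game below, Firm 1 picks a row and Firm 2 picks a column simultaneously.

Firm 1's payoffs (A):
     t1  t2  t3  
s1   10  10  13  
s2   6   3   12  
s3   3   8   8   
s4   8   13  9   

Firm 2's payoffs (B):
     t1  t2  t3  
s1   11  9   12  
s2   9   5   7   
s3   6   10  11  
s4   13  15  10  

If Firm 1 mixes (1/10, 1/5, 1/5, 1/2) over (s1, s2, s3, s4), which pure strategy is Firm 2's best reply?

t2

Compute Firm 2's expected payoff from each pure strategy against the given mix.
t1: (1/10)·11 + (1/5)·9 + (1/5)·6 + (1/2)·13 = 53/5
t2: (1/10)·9 + (1/5)·5 + (1/5)·10 + (1/2)·15 = 57/5
t3: (1/10)·12 + (1/5)·7 + (1/5)·11 + (1/2)·10 = 49/5
Highest expected payoff is 57/5, from t2.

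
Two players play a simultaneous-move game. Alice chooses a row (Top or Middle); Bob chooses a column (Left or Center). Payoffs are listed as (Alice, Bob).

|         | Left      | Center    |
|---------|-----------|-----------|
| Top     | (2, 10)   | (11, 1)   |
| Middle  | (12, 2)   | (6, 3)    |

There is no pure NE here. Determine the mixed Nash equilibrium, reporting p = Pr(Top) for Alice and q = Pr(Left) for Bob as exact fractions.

Each player's mixing probability is pinned down by making the *other* player indifferent.
Bob indifferent between Left and Center: p·10 + (1−p)·2 = p·1 + (1−p)·3 ⟹ 2 + 8p = 3 + (-2)p ⟹ p = 1/10.
Alice indifferent between Top and Middle: q·2 + (1−q)·11 = q·12 + (1−q)·6 ⟹ 11 + (-9)q = 6 + 6q ⟹ q = 1/3.

p = 1/10, q = 1/3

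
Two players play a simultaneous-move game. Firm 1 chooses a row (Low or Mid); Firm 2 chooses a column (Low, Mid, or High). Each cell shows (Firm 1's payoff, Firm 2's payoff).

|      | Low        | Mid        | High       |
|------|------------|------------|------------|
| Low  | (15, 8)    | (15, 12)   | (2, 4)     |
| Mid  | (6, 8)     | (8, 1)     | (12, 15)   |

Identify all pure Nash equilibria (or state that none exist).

A profile is a Nash equilibrium when each player is best-responding to the other.
Firm 1's best responses — vs Low: Low (payoff 15); vs Mid: Low (payoff 15); vs High: Mid (payoff 12).
Firm 2's best responses — vs Low: Mid (payoff 12); vs Mid: High (payoff 15).
Mutual best responses occur at (Low, Mid) and (Mid, High); at each, neither player gains by switching.

(Low, Mid) and (Mid, High)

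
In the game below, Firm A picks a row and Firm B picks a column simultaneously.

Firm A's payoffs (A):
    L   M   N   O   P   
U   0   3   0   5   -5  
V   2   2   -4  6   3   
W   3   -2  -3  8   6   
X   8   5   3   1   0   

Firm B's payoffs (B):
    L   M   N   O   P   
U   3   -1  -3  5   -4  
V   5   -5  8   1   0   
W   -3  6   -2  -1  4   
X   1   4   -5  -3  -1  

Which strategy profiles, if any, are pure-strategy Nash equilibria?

(X, M)

Find each player's best response to every opponent strategy; NE are the intersections.
Firm A's best responses — vs L: X (payoff 8); vs M: X (payoff 5); vs N: X (payoff 3); vs O: W (payoff 8); vs P: W (payoff 6).
Firm B's best responses — vs U: O (payoff 5); vs V: N (payoff 8); vs W: M (payoff 6); vs X: M (payoff 4).
The only mutual best response is (X, M); neither player gains by switching there.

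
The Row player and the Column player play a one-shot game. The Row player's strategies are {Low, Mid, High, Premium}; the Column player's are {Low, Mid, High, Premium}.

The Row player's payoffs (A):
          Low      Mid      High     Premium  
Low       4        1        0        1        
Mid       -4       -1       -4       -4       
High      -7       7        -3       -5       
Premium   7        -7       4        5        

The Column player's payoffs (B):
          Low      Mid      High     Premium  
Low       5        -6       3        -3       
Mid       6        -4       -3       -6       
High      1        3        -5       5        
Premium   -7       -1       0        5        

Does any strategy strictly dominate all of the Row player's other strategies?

A strategy is strictly dominant if it gives the Row player a strictly higher payoff than every other strategy, against every choice by the opponent.
Low is not dominant: against Low, Premium gives 7 > 4.
Mid is not dominant: against Low, Low gives 4 > -4.
High is not dominant: against Low, Low gives 4 > -7.
Premium is not dominant: against Mid, Low gives 1 > -7.
No single strategy is best against every opponent action.

None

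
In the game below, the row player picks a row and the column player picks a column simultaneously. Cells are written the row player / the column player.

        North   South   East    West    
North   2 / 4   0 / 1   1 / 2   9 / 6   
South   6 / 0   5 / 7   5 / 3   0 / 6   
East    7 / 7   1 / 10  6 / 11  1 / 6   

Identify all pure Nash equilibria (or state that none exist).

(North, West), (South, South), and (East, East)

A profile is a Nash equilibrium when each player is best-responding to the other.
The row player's best responses — vs North: East (payoff 7); vs South: South (payoff 5); vs East: East (payoff 6); vs West: North (payoff 9).
The column player's best responses — vs North: West (payoff 6); vs South: South (payoff 7); vs East: East (payoff 11).
Mutual best responses occur at (North, West), (South, South), and (East, East); at each, neither player gains by switching.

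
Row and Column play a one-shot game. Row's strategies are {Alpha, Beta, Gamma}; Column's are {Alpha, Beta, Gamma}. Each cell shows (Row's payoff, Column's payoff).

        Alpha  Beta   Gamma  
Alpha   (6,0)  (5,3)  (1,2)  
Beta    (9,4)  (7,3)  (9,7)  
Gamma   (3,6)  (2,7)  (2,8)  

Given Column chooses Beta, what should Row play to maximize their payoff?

With Column fixed at Beta, Row's payoffs are: Alpha → 5, Beta → 7, Gamma → 2.
The maximum is 7, achieved by Beta.

Beta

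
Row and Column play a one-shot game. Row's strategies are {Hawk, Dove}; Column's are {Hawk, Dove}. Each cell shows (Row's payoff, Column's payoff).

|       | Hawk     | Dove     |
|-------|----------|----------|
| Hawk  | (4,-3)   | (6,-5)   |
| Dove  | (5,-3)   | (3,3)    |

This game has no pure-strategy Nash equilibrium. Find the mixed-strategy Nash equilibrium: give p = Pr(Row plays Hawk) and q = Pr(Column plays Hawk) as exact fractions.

Each player's mixing probability is pinned down by making the *other* player indifferent.
Column indifferent between Hawk and Dove: p·(-3) + (1−p)·(-3) = p·(-5) + (1−p)·3 ⟹ (-3) + 0p = 3 + (-8)p ⟹ p = 3/4.
Row indifferent between Hawk and Dove: q·4 + (1−q)·6 = q·5 + (1−q)·3 ⟹ 6 + (-2)q = 3 + 2q ⟹ q = 3/4.

p = 3/4, q = 3/4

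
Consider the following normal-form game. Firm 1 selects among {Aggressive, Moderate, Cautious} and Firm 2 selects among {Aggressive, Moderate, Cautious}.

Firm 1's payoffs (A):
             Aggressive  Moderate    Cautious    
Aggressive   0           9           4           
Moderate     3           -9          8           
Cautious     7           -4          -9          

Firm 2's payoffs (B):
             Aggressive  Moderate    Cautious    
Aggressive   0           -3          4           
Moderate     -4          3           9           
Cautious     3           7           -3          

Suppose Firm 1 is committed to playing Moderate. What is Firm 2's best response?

With Firm 1 fixed at Moderate, Firm 2's payoffs are: Aggressive → -4, Moderate → 3, Cautious → 9.
The maximum is 9, achieved by Cautious.

Cautious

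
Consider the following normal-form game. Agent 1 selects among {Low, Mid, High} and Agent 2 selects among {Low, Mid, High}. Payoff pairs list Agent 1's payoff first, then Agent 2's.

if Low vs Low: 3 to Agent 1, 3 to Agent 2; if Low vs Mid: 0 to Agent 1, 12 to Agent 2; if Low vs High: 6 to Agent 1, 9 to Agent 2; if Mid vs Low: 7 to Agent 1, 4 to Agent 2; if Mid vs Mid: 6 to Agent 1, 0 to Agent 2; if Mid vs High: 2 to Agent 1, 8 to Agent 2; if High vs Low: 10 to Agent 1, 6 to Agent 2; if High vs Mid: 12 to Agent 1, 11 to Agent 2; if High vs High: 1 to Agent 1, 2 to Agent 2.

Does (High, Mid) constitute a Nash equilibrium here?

Holding Agent 2 at Mid: Agent 1 gets 12 from High, versus 0 from Low, 6 from Mid. No profitable deviation for Agent 1.
Holding Agent 1 at High: Agent 2 gets 11 from Mid, versus 6 from Low, 2 from High. No profitable deviation for Agent 2 either.

Yes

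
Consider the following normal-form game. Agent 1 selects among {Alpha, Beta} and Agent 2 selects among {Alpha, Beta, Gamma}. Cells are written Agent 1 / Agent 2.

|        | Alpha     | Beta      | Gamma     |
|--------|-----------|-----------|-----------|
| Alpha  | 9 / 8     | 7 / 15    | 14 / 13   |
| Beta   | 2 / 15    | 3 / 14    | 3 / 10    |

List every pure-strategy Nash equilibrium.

(Alpha, Beta)

Check mutual best responses: a cell is a NE iff neither player can gain by unilaterally deviating.
Agent 1's best responses — vs Alpha: Alpha (payoff 9); vs Beta: Alpha (payoff 7); vs Gamma: Alpha (payoff 14).
Agent 2's best responses — vs Alpha: Beta (payoff 15); vs Beta: Alpha (payoff 15).
The only mutual best response is (Alpha, Beta); neither player gains by switching there.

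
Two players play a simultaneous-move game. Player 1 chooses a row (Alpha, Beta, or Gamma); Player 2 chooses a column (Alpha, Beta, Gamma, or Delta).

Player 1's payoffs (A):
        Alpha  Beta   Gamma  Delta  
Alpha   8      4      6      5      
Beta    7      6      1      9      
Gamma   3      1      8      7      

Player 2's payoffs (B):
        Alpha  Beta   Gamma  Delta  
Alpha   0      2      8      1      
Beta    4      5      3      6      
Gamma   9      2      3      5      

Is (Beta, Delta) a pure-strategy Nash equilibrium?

Holding Player 2 at Delta: Player 1 gets 9 from Beta, versus 5 from Alpha, 7 from Gamma. No profitable deviation for Player 1.
Holding Player 1 at Beta: Player 2 gets 6 from Delta, versus 4 from Alpha, 5 from Beta, 3 from Gamma. No profitable deviation for Player 2 either.

Yes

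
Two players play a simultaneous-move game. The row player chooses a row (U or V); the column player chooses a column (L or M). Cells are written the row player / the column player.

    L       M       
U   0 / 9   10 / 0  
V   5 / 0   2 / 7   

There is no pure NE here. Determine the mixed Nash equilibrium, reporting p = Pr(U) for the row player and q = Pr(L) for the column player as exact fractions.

In a mixed NE each player is indifferent between their pure strategies, so the opponent's mix sets the indifference.
The column player indifferent between L and M: p·9 + (1−p)·0 = p·0 + (1−p)·7 ⟹ 0 + 9p = 7 + (-7)p ⟹ p = 7/16.
The row player indifferent between U and V: q·0 + (1−q)·10 = q·5 + (1−q)·2 ⟹ 10 + (-10)q = 2 + 3q ⟹ q = 8/13.

p = 7/16, q = 8/13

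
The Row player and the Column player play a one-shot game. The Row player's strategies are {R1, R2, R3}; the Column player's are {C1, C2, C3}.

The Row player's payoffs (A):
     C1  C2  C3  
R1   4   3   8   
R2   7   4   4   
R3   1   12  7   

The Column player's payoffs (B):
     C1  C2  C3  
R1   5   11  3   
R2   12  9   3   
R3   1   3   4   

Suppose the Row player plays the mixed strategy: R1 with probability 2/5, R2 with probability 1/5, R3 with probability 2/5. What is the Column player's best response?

Compute the Column player's expected payoff from each pure strategy against the given mix.
C1: (2/5)·5 + (1/5)·12 + (2/5)·1 = 24/5
C2: (2/5)·11 + (1/5)·9 + (2/5)·3 = 37/5
C3: (2/5)·3 + (1/5)·3 + (2/5)·4 = 17/5
Highest expected payoff is 37/5, from C2.

C2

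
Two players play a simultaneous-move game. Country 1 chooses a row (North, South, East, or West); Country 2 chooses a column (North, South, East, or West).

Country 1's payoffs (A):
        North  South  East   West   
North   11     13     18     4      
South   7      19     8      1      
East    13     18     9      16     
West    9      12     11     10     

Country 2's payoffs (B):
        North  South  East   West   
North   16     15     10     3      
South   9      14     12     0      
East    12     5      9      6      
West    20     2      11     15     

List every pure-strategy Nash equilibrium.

(South, South) and (East, North)

Check mutual best responses: a cell is a NE iff neither player can gain by unilaterally deviating.
Country 1's best responses — vs North: East (payoff 13); vs South: South (payoff 19); vs East: North (payoff 18); vs West: East (payoff 16).
Country 2's best responses — vs North: North (payoff 16); vs South: South (payoff 14); vs East: North (payoff 12); vs West: North (payoff 20).
Mutual best responses occur at (South, South) and (East, North); at each, neither player gains by switching.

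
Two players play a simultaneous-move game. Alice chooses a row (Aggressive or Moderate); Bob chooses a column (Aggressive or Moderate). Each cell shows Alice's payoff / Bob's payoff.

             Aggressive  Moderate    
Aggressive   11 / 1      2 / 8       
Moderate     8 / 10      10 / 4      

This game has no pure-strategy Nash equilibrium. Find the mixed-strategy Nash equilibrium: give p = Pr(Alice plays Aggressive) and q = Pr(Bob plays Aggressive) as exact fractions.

p = 6/13, q = 8/11

Each player's mixing probability is pinned down by making the *other* player indifferent.
Bob indifferent between Aggressive and Moderate: p·1 + (1−p)·10 = p·8 + (1−p)·4 ⟹ 10 + (-9)p = 4 + 4p ⟹ p = 6/13.
Alice indifferent between Aggressive and Moderate: q·11 + (1−q)·2 = q·8 + (1−q)·10 ⟹ 2 + 9q = 10 + (-2)q ⟹ q = 8/11.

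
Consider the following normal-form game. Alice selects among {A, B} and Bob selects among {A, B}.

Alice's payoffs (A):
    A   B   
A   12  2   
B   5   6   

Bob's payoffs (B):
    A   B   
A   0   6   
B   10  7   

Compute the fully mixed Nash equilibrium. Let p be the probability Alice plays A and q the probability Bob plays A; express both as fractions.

In a mixed NE each player is indifferent between their pure strategies, so the opponent's mix sets the indifference.
Bob indifferent between A and B: p·0 + (1−p)·10 = p·6 + (1−p)·7 ⟹ 10 + (-10)p = 7 + (-1)p ⟹ p = 1/3.
Alice indifferent between A and B: q·12 + (1−q)·2 = q·5 + (1−q)·6 ⟹ 2 + 10q = 6 + (-1)q ⟹ q = 4/11.

p = 1/3, q = 4/11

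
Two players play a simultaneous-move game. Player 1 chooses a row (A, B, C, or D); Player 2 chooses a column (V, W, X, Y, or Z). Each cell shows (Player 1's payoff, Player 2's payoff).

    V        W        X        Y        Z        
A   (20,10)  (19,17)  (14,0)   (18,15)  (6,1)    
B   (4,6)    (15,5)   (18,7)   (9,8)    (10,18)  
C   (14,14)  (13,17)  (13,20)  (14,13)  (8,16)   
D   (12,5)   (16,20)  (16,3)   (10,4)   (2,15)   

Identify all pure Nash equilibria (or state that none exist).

A profile is a Nash equilibrium when each player is best-responding to the other.
Player 1's best responses — vs V: A (payoff 20); vs W: A (payoff 19); vs X: B (payoff 18); vs Y: A (payoff 18); vs Z: B (payoff 10).
Player 2's best responses — vs A: W (payoff 17); vs B: Z (payoff 18); vs C: X (payoff 20); vs D: W (payoff 20).
Mutual best responses occur at (A, W) and (B, Z); at each, neither player gains by switching.

(A, W) and (B, Z)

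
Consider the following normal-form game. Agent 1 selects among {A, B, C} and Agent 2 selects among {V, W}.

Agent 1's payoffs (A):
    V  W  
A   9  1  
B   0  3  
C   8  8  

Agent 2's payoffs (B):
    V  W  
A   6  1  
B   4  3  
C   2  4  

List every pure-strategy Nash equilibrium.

A profile is a Nash equilibrium when each player is best-responding to the other.
Agent 1's best responses — vs V: A (payoff 9); vs W: C (payoff 8).
Agent 2's best responses — vs A: V (payoff 6); vs B: V (payoff 4); vs C: W (payoff 4).
Mutual best responses occur at (A, V) and (C, W); at each, neither player gains by switching.

(A, V) and (C, W)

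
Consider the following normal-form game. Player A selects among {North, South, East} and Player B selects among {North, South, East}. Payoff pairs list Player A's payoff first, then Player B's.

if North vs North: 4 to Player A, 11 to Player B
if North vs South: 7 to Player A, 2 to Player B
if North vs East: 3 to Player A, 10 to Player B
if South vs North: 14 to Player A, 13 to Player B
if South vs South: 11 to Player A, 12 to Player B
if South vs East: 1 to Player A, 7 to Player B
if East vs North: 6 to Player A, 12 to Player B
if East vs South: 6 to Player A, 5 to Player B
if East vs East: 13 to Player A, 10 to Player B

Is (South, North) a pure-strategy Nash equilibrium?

Yes

Holding Player B at North: Player A gets 14 from South, versus 4 from North, 6 from East. No profitable deviation for Player A.
Holding Player A at South: Player B gets 13 from North, versus 12 from South, 7 from East. No profitable deviation for Player B either.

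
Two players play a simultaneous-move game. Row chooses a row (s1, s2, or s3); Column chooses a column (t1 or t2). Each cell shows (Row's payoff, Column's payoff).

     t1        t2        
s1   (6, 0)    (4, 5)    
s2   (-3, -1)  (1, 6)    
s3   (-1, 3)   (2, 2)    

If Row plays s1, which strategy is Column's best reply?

t2

With Row fixed at s1, Column's payoffs are: t1 → 0, t2 → 5.
The maximum is 5, achieved by t2.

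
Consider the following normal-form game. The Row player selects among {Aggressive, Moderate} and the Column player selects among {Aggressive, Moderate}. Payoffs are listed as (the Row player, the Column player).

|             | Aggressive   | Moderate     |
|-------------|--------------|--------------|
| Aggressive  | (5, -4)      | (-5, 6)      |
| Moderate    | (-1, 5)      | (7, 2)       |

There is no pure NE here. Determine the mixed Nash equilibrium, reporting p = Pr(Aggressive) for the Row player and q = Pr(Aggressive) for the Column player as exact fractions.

In a mixed NE each player is indifferent between their pure strategies, so the opponent's mix sets the indifference.
The Column player indifferent between Aggressive and Moderate: p·(-4) + (1−p)·5 = p·6 + (1−p)·2 ⟹ 5 + (-9)p = 2 + 4p ⟹ p = 3/13.
The Row player indifferent between Aggressive and Moderate: q·5 + (1−q)·(-5) = q·(-1) + (1−q)·7 ⟹ (-5) + 10q = 7 + (-8)q ⟹ q = 2/3.

p = 3/13, q = 2/3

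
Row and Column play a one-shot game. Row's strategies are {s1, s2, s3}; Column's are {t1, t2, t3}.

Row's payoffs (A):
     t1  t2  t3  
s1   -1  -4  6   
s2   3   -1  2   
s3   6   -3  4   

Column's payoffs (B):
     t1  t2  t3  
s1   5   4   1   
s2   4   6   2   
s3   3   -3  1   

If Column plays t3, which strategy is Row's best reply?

s1

With Column fixed at t3, Row's payoffs are: s1 → 6, s2 → 2, s3 → 4.
The maximum is 6, achieved by s1.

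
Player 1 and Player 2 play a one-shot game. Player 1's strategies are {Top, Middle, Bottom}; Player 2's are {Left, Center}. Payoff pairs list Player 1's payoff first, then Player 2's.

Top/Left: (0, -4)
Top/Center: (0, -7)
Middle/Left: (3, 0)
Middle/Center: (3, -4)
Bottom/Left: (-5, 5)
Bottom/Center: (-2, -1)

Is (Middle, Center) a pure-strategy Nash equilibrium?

Holding Player 2 at Center: Player 1 gets 3 from Middle, versus 0 from Top, -2 from Bottom. No profitable deviation for Player 1.
Holding Player 1 at Middle: Player 2 gets -4 from Center but could get 0 by switching to Left. Player 2 has a profitable deviation.

No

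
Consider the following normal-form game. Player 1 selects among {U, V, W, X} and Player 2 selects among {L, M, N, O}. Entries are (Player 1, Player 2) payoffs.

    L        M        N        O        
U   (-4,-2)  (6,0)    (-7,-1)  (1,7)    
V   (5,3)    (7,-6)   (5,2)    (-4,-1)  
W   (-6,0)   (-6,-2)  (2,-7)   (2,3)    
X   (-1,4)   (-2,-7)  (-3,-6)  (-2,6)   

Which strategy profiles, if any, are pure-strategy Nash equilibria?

(V, L) and (W, O)

Check mutual best responses: a cell is a NE iff neither player can gain by unilaterally deviating.
Player 1's best responses — vs L: V (payoff 5); vs M: V (payoff 7); vs N: V (payoff 5); vs O: W (payoff 2).
Player 2's best responses — vs U: O (payoff 7); vs V: L (payoff 3); vs W: O (payoff 3); vs X: O (payoff 6).
Mutual best responses occur at (V, L) and (W, O); at each, neither player gains by switching.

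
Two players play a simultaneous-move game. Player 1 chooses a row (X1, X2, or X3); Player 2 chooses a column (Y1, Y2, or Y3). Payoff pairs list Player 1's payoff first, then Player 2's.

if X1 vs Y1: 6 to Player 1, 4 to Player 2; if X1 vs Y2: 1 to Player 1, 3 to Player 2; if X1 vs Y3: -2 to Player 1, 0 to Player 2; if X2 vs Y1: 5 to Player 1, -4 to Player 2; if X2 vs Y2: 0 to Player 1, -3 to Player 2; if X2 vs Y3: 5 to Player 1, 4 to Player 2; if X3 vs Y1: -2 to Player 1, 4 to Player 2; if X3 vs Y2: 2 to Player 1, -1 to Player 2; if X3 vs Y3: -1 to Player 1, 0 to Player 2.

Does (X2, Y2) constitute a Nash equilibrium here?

Holding Player 2 at Y2: Player 1 gets 0 from X2 but could get 2 by switching to X3. Player 1 has a profitable deviation.

No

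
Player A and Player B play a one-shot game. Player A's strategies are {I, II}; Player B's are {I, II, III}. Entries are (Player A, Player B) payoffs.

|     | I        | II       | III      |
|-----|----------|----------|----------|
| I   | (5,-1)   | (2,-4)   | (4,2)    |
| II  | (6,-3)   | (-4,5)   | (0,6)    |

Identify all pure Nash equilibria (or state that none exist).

Find each player's best response to every opponent strategy; NE are the intersections.
Player A's best responses — vs I: II (payoff 6); vs II: I (payoff 2); vs III: I (payoff 4).
Player B's best responses — vs I: III (payoff 2); vs II: III (payoff 6).
The only mutual best response is (I, III); neither player gains by switching there.

(I, III)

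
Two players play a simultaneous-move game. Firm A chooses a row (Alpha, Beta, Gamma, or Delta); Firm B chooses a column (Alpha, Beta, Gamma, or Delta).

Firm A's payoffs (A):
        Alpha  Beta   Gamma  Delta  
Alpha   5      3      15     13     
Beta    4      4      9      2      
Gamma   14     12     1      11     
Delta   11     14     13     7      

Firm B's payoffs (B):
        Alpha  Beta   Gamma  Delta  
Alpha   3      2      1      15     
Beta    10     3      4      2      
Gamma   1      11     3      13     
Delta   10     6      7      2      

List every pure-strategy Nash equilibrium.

(Alpha, Delta)

Check mutual best responses: a cell is a NE iff neither player can gain by unilaterally deviating.
Firm A's best responses — vs Alpha: Gamma (payoff 14); vs Beta: Delta (payoff 14); vs Gamma: Alpha (payoff 15); vs Delta: Alpha (payoff 13).
Firm B's best responses — vs Alpha: Delta (payoff 15); vs Beta: Alpha (payoff 10); vs Gamma: Delta (payoff 13); vs Delta: Alpha (payoff 10).
The only mutual best response is (Alpha, Delta); neither player gains by switching there.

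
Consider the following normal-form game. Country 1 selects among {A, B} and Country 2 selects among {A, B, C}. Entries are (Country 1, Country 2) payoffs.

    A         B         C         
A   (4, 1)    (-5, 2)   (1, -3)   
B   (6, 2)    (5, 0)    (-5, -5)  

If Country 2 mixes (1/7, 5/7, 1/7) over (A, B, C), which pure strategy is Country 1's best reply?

B

Compute Country 1's expected payoff from each pure strategy against the given mix.
A: (1/7)·4 + (5/7)·(-5) + (1/7)·1 = -20/7
B: (1/7)·6 + (5/7)·5 + (1/7)·(-5) = 26/7
Highest expected payoff is 26/7, from B.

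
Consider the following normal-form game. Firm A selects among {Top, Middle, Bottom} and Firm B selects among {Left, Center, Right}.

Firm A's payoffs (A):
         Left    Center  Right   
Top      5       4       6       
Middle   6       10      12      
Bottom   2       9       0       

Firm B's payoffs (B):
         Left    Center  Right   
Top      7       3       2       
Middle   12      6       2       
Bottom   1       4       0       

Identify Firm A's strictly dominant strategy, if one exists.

Check whether one of Firm A's strategies beats all alternatives regardless of what the opponent does.
Middle strictly dominates: vs Left: 6 > each of {5, 2}; vs Center: 10 > each of {4, 9}; vs Right: 12 > each of {6, 0}.

Middle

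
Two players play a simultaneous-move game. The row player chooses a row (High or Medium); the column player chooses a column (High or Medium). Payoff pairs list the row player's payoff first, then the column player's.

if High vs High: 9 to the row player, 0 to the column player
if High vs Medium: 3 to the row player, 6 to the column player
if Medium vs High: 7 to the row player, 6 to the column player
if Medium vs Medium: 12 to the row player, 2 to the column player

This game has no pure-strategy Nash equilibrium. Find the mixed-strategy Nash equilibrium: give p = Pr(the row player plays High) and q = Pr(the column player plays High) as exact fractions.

p = 2/5, q = 9/11

Each player's mixing probability is pinned down by making the *other* player indifferent.
The column player indifferent between High and Medium: p·0 + (1−p)·6 = p·6 + (1−p)·2 ⟹ 6 + (-6)p = 2 + 4p ⟹ p = 2/5.
The row player indifferent between High and Medium: q·9 + (1−q)·3 = q·7 + (1−q)·12 ⟹ 3 + 6q = 12 + (-5)q ⟹ q = 9/11.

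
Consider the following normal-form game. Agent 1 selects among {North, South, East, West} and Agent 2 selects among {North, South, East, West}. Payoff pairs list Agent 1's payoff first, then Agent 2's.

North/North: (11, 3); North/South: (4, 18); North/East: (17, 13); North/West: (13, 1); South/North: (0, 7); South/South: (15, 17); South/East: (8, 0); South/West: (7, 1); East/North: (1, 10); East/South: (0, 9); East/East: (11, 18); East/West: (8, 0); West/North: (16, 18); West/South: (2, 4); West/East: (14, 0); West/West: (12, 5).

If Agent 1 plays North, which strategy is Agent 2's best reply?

With Agent 1 fixed at North, Agent 2's payoffs are: North → 3, South → 18, East → 13, West → 1.
The maximum is 18, achieved by South.

South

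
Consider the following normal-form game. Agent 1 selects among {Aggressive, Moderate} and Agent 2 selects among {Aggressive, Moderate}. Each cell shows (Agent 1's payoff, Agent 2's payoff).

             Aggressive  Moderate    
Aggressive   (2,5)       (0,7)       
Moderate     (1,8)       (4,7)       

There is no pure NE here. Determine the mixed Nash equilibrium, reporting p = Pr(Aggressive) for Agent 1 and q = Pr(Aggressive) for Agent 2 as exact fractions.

In a mixed NE each player is indifferent between their pure strategies, so the opponent's mix sets the indifference.
Agent 2 indifferent between Aggressive and Moderate: p·5 + (1−p)·8 = p·7 + (1−p)·7 ⟹ 8 + (-3)p = 7 + 0p ⟹ p = 1/3.
Agent 1 indifferent between Aggressive and Moderate: q·2 + (1−q)·0 = q·1 + (1−q)·4 ⟹ 0 + 2q = 4 + (-3)q ⟹ q = 4/5.

p = 1/3, q = 4/5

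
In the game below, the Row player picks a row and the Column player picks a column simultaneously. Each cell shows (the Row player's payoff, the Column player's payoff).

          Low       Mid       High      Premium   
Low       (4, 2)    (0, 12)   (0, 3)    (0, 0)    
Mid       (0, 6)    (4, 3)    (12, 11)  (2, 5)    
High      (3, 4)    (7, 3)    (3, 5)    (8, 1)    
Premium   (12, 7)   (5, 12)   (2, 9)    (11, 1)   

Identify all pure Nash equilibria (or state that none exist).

A profile is a Nash equilibrium when each player is best-responding to the other.
The Row player's best responses — vs Low: Premium (payoff 12); vs Mid: High (payoff 7); vs High: Mid (payoff 12); vs Premium: Premium (payoff 11).
The Column player's best responses — vs Low: Mid (payoff 12); vs Mid: High (payoff 11); vs High: High (payoff 5); vs Premium: Mid (payoff 12).
The only mutual best response is (Mid, High); neither player gains by switching there.

(Mid, High)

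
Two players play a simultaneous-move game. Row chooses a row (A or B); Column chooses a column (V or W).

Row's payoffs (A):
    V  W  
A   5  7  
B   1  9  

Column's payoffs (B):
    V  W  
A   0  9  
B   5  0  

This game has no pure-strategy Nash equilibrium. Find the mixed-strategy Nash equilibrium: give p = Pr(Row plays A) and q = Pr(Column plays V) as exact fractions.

p = 5/14, q = 1/3

Each player's mixing probability is pinned down by making the *other* player indifferent.
Column indifferent between V and W: p·0 + (1−p)·5 = p·9 + (1−p)·0 ⟹ 5 + (-5)p = 0 + 9p ⟹ p = 5/14.
Row indifferent between A and B: q·5 + (1−q)·7 = q·1 + (1−q)·9 ⟹ 7 + (-2)q = 9 + (-8)q ⟹ q = 1/3.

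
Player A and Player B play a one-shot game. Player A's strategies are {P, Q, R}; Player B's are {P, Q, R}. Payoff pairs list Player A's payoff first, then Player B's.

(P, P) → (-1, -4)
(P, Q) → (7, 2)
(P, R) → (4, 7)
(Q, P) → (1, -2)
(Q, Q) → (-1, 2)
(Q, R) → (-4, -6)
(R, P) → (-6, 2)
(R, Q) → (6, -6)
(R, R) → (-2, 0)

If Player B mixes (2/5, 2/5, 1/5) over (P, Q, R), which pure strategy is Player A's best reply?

P

Compute Player A's expected payoff from each pure strategy against the given mix.
P: (2/5)·(-1) + (2/5)·7 + (1/5)·4 = 16/5
Q: (2/5)·1 + (2/5)·(-1) + (1/5)·(-4) = -4/5
R: (2/5)·(-6) + (2/5)·6 + (1/5)·(-2) = -2/5
Highest expected payoff is 16/5, from P.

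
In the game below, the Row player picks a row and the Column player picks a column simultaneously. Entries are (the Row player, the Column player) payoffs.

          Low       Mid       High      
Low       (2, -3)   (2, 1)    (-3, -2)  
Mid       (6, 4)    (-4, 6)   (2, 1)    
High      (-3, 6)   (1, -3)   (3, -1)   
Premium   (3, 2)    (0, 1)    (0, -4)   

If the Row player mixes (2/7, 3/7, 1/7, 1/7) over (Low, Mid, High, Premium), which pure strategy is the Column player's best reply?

The Column player's best reply maximizes expected payoff against the mix.
Low: (2/7)·(-3) + (3/7)·4 + (1/7)·6 + (1/7)·2 = 2
Mid: (2/7)·1 + (3/7)·6 + (1/7)·(-3) + (1/7)·1 = 18/7
High: (2/7)·(-2) + (3/7)·1 + (1/7)·(-1) + (1/7)·(-4) = -6/7
Highest expected payoff is 18/7, from Mid.

Mid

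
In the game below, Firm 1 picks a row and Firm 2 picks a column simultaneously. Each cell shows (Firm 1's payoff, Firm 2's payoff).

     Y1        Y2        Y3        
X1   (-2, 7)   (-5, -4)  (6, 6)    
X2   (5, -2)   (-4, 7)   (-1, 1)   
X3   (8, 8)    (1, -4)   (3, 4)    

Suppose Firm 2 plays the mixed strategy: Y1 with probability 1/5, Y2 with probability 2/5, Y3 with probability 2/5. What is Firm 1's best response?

Firm 1's best reply maximizes expected payoff against the mix.
X1: (1/5)·(-2) + (2/5)·(-5) + (2/5)·6 = 0
X2: (1/5)·5 + (2/5)·(-4) + (2/5)·(-1) = -1
X3: (1/5)·8 + (2/5)·1 + (2/5)·3 = 16/5
Highest expected payoff is 16/5, from X3.

X3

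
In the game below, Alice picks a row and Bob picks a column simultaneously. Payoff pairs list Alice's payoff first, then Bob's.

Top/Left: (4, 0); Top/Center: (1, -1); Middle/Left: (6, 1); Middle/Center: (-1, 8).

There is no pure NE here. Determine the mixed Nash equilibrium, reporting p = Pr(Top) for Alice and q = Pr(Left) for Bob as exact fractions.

Each player's mixing probability is pinned down by making the *other* player indifferent.
Bob indifferent between Left and Center: p·0 + (1−p)·1 = p·(-1) + (1−p)·8 ⟹ 1 + (-1)p = 8 + (-9)p ⟹ p = 7/8.
Alice indifferent between Top and Middle: q·4 + (1−q)·1 = q·6 + (1−q)·(-1) ⟹ 1 + 3q = (-1) + 7q ⟹ q = 1/2.

p = 7/8, q = 1/2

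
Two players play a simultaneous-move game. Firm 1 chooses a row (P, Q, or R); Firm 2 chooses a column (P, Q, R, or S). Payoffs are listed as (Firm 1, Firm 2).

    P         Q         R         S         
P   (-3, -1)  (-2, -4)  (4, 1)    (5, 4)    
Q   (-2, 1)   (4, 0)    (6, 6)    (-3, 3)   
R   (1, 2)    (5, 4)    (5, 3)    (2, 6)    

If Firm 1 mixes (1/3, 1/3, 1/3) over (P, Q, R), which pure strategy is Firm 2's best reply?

S

Compute Firm 2's expected payoff from each pure strategy against the given mix.
P: (1/3)·(-1) + (1/3)·1 + (1/3)·2 = 2/3
Q: (1/3)·(-4) + (1/3)·0 + (1/3)·4 = 0
R: (1/3)·1 + (1/3)·6 + (1/3)·3 = 10/3
S: (1/3)·4 + (1/3)·3 + (1/3)·6 = 13/3
Highest expected payoff is 13/3, from S.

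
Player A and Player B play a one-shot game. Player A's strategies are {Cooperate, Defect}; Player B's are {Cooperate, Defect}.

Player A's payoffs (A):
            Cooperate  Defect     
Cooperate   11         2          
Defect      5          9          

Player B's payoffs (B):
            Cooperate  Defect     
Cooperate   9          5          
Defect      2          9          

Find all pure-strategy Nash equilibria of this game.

Find each player's best response to every opponent strategy; NE are the intersections.
Player A's best responses — vs Cooperate: Cooperate (payoff 11); vs Defect: Defect (payoff 9).
Player B's best responses — vs Cooperate: Cooperate (payoff 9); vs Defect: Defect (payoff 9).
Mutual best responses occur at (Cooperate, Cooperate) and (Defect, Defect); at each, neither player gains by switching.

(Cooperate, Cooperate) and (Defect, Defect)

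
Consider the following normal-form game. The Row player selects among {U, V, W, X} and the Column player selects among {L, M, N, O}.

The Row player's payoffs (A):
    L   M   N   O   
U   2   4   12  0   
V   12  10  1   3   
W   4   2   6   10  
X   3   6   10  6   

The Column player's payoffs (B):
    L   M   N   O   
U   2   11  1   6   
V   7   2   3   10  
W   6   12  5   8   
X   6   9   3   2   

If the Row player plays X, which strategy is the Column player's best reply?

With the Row player fixed at X, the Column player's payoffs are: L → 6, M → 9, N → 3, O → 2.
The maximum is 9, achieved by M.

M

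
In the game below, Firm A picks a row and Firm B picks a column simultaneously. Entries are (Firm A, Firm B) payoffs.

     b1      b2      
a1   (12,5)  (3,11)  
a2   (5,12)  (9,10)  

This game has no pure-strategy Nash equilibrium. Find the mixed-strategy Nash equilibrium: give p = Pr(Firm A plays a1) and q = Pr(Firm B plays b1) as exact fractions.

In a mixed NE each player is indifferent between their pure strategies, so the opponent's mix sets the indifference.
Firm B indifferent between b1 and b2: p·5 + (1−p)·12 = p·11 + (1−p)·10 ⟹ 12 + (-7)p = 10 + 1p ⟹ p = 1/4.
Firm A indifferent between a1 and a2: q·12 + (1−q)·3 = q·5 + (1−q)·9 ⟹ 3 + 9q = 9 + (-4)q ⟹ q = 6/13.

p = 1/4, q = 6/13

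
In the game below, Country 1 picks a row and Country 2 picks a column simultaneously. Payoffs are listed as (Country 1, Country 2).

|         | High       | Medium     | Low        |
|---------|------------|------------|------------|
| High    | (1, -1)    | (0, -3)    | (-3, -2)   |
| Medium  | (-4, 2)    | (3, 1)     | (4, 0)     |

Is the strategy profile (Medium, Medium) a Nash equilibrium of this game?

No

Holding Country 2 at Medium: Country 1 gets 3 from Medium, versus 0 from High. No profitable deviation for Country 1.
Holding Country 1 at Medium: Country 2 gets 1 from Medium but could get 2 by switching to High. Country 2 has a profitable deviation.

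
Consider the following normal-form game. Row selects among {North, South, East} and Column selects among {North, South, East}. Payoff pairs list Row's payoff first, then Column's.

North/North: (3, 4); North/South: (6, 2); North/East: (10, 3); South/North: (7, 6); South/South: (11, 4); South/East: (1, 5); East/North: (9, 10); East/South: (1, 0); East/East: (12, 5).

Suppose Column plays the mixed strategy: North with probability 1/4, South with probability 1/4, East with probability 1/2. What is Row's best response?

East

Row's best reply maximizes expected payoff against the mix.
North: (1/4)·3 + (1/4)·6 + (1/2)·10 = 29/4
South: (1/4)·7 + (1/4)·11 + (1/2)·1 = 5
East: (1/4)·9 + (1/4)·1 + (1/2)·12 = 17/2
Highest expected payoff is 17/2, from East.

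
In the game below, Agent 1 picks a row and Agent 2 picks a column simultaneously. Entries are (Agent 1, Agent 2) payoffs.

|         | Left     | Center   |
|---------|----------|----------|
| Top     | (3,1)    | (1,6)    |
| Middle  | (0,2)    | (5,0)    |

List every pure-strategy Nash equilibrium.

No pure-strategy Nash equilibrium

Find each player's best response to every opponent strategy; NE are the intersections.
Agent 1's best responses — vs Left: Top (payoff 3); vs Center: Middle (payoff 5).
Agent 2's best responses — vs Top: Center (payoff 6); vs Middle: Left (payoff 2).
No cell has both players best-responding. For instance, Agent 1's best reply to Left is Top, but against Top Agent 2 prefers Center over Left.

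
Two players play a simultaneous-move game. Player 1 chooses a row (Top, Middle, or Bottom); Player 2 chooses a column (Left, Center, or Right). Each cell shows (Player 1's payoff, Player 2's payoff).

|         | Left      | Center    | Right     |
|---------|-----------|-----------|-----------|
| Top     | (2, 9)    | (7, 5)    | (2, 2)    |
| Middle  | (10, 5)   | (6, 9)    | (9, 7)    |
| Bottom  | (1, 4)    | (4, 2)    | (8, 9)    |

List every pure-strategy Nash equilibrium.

No pure-strategy Nash equilibrium

Check mutual best responses: a cell is a NE iff neither player can gain by unilaterally deviating.
Player 1's best responses — vs Left: Middle (payoff 10); vs Center: Top (payoff 7); vs Right: Middle (payoff 9).
Player 2's best responses — vs Top: Left (payoff 9); vs Middle: Center (payoff 9); vs Bottom: Right (payoff 9).
No cell has both players best-responding. For instance, Player 1's best reply to Right is Middle, but against Middle Player 2 prefers Center over Right.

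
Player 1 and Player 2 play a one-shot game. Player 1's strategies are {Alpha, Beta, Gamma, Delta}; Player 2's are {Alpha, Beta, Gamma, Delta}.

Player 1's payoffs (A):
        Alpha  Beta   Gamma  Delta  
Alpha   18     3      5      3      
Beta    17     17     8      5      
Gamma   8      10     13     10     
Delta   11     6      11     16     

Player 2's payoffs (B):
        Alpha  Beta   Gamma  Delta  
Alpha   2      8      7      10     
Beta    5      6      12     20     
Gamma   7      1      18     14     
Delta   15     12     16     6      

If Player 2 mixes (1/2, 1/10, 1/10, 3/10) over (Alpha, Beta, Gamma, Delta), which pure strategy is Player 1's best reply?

Compute Player 1's expected payoff from each pure strategy against the given mix.
Alpha: (1/2)·18 + (1/10)·3 + (1/10)·5 + (3/10)·3 = 107/10
Beta: (1/2)·17 + (1/10)·17 + (1/10)·8 + (3/10)·5 = 25/2
Gamma: (1/2)·8 + (1/10)·10 + (1/10)·13 + (3/10)·10 = 93/10
Delta: (1/2)·11 + (1/10)·6 + (1/10)·11 + (3/10)·16 = 12
Highest expected payoff is 25/2, from Beta.

Beta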